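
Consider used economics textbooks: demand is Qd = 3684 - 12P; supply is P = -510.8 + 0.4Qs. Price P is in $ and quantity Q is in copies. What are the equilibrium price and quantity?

P* = 166, Q* = 1692

Rewriting in direct form: Qs = 1277 + 2.5P.
The market clears where 3684 - 12P = 1277 + 2.5P. Rearranging, 14.5P = 2407, hence P* = 166.
Substitute back: Q* = 3684 - 12(166) = 1692.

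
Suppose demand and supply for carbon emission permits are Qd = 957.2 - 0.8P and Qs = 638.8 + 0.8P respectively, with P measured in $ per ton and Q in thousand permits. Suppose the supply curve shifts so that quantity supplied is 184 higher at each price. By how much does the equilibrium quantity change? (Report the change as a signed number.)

Set Qd = Qs: 957.2 - 0.8P = 638.8 + 0.8P, so 318.4 = 1.6P and P* = 199.
Plugging P* into demand: Q* = 957.2 - 0.8(199) = 798.
After the shift, supply is Qs = 822.8 + 0.8P.
Re-solving, 1.6P = 134.4 gives P = 84 and Q = 890.
ΔQ = 890 - 798 = 92.

ΔQ = 92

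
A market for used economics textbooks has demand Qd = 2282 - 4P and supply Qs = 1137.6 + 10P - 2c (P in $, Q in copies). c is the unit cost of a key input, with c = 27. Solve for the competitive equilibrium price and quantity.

With c = 27, supply is Qs = 1083.6 + 10P.
At equilibrium Qd = Qs, so 2282 - 4P = 1083.6 + 10P; collecting terms, 1198.4 = 14P and P* = 85.6.
Substitute back: Q* = 2282 - 4(85.6) = 1939.6.

P* = 85.6, Q* = 1939.6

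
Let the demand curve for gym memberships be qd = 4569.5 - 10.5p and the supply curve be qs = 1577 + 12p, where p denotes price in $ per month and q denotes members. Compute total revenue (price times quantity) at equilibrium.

The market clears where 4569.5 - 10.5p = 1577 + 12p. Rearranging, 22.5p = 2992.5, hence p* = 133.
From the demand curve, q* = 4569.5 - 10.5(133) = 3173.
Total revenue = p* × q* = 133 × 3173 = 422009.

Total revenue = 422009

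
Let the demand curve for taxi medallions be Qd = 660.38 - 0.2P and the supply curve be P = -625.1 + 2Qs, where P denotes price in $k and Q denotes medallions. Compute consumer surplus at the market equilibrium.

Rewriting in direct form: Qs = 312.55 + 0.5P.
Equating demand and supply, 660.38 - 0.2P = 312.55 + 0.5P gives 0.7P = 347.83, so P* = 496.9.
Plugging P* into demand: Q* = 660.38 - 0.2(496.9) = 561.
Demand choke price (Qd = 0): P = 660.38/0.2 = 3301.9. Consumer surplus = ½ × (3301.9 - 496.9) × 561 = 786802.5.

Consumer surplus = 786802.5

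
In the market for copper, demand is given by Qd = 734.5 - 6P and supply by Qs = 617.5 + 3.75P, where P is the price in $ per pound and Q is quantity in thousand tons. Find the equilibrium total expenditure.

Total expenditure = 7950

The market clears where 734.5 - 6P = 617.5 + 3.75P. Rearranging, 9.75P = 117, hence P* = 12.
Substitute back: Q* = 734.5 - 6(12) = 662.5.
Total expenditure = P* × Q* = 12 × 662.5 = 7950.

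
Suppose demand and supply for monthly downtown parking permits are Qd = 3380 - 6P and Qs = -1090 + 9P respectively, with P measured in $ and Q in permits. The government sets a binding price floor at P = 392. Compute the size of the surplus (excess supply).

Surplus = 1410

At P = 392: Qd = 1028 and Qs = 2438.
Surplus = Qs - Qd = 2438 - 1028 = 1410.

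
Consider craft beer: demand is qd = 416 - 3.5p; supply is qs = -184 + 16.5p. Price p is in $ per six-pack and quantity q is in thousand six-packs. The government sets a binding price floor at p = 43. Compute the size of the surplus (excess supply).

Surplus = 260

With p fixed at 43, quantity demanded is 265.5 and quantity supplied is 525.5.
Surplus = qs - qd = 525.5 - 265.5 = 260.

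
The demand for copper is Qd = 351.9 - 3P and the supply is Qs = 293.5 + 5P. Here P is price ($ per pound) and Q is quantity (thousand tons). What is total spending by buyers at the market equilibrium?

The market clears where 351.9 - 3P = 293.5 + 5P. Rearranging, 8P = 58.4, hence P* = 7.3.
Plugging P* into demand: Q* = 351.9 - 3(7.3) = 330.
Total spending by buyers = P* × Q* = 7.3 × 330 = 2409.

Total spending by buyers = 2409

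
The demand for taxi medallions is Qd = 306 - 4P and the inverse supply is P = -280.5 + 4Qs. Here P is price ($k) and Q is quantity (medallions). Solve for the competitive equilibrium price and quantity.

P* = 55.5, Q* = 84

In direct form, Qs = 70.125 + 0.25P.
Equating demand and supply, 306 - 4P = 70.125 + 0.25P gives 4.25P = 235.875, so P* = 55.5.
Plugging P* into demand: Q* = 306 - 4(55.5) = 84.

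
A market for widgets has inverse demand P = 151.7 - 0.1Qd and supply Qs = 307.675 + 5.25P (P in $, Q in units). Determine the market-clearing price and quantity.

P* = 79.3, Q* = 724

Solving each curve for Q: Qd = 1517 - 10P.
Set Qd = Qs: 1517 - 10P = 307.675 + 5.25P, so 1209.325 = 15.25P and P* = 79.3.
Plugging P* into demand: Q* = 1517 - 10(79.3) = 724.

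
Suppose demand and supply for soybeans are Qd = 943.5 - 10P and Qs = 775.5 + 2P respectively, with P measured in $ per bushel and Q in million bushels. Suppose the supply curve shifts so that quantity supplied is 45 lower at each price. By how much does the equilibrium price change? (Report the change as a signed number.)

ΔP = 3.75

Equating demand and supply, 943.5 - 10P = 775.5 + 2P gives 12P = 168, so P* = 14.
Plugging P* into demand: Q* = 943.5 - 10(14) = 803.5.
After the shift, supply is Qs = 730.5 + 2P.
Re-solving, 12P = 213 gives P = 17.75 and Q = 766.
ΔP = 17.75 - 14 = 3.75.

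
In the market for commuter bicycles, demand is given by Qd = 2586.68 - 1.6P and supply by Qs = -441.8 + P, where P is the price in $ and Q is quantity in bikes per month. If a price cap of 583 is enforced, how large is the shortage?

Shortage = 1512.68

With P fixed at 583, quantity demanded is 1653.88 and quantity supplied is 141.2.
Shortage = Qd - Qs = 1653.88 - 141.2 = 1512.68.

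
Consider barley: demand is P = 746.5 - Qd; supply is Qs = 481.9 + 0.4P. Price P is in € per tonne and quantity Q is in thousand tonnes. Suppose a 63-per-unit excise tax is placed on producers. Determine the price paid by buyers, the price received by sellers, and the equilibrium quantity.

P_b = 207, P_s = 144, Q = 539.5

Inverting to quantity form: Qd = 746.5 - P.
With a tax of 63 on producers, they supply based on the net price P_s = P_b - 63, so Qs = 456.7 + 0.4P_b.
Market clearing requires 746.5 - P_b = 456.7 + 0.4P_b; hence 289.8 = 1.4P_b and P_b = 207.
Then P_s = 207 - 63 = 144 and Q = 746.5 - 207 = 539.5.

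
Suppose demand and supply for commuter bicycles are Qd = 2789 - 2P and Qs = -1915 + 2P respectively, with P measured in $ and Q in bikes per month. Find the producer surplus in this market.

At equilibrium Qd = Qs, so 2789 - 2P = -1915 + 2P; collecting terms, 4704 = 4P and P* = 1176.
Plugging P* into demand: Q* = 2789 - 2(1176) = 437.
Supply choke price (Qs = 0): P = 957.5. Producer surplus = ½ × (1176 - 957.5) × 437 = 47742.25.

Producer surplus = 47742.25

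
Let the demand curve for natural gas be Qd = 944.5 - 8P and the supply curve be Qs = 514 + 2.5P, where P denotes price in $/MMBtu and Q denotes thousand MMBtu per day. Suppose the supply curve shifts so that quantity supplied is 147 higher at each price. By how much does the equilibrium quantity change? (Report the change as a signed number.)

At equilibrium Qd = Qs, so 944.5 - 8P = 514 + 2.5P; collecting terms, 430.5 = 10.5P and P* = 41.
Substitute back: Q* = 944.5 - 8(41) = 616.5.
After the shift, supply is Qs = 661 + 2.5P.
New equilibrium: 283.5 = 10.5P, so P = 27 and Q = 728.5.
ΔQ = 728.5 - 616.5 = 112.

ΔQ = 112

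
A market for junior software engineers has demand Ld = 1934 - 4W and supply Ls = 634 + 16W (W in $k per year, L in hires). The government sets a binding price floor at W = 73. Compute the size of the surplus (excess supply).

At W = 73: Ld = 1642 and Ls = 1802.
Surplus = Ls - Ld = 1802 - 1642 = 160.

Surplus = 160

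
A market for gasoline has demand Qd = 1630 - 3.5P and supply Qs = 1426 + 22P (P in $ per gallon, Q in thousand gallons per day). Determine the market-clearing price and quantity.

P* = 8, Q* = 1602

The market clears where 1630 - 3.5P = 1426 + 22P. Rearranging, 25.5P = 204, hence P* = 8.
From the demand curve, Q* = 1630 - 3.5(8) = 1602.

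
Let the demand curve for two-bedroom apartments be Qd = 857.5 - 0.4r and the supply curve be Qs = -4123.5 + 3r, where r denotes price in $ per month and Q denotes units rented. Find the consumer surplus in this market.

Consumer surplus = 92140.3125

Equating demand and supply, 857.5 - 0.4r = -4123.5 + 3r gives 3.4r = 4981, so r* = 1465.
Substitute back: Q* = 857.5 - 0.4(1465) = 271.5.
Demand choke price (Qd = 0): r = 857.5/0.4 = 2143.75. Consumer surplus = ½ × (2143.75 - 1465) × 271.5 = 92140.3125.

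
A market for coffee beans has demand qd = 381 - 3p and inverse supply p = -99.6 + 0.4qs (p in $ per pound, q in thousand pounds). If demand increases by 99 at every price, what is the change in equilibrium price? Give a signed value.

Δp = 18

Rewriting in direct form: qs = 249 + 2.5p.
At equilibrium qd = qs, so 381 - 3p = 249 + 2.5p; collecting terms, 132 = 5.5p and p* = 24.
Then q* = 381 - 3(24) = 309.
After the shift, demand is qd = 480 - 3p.
The new intersection has 231 = 5.5p, i.e. p = 42, q = 354.
Δp = 42 - 24 = 18.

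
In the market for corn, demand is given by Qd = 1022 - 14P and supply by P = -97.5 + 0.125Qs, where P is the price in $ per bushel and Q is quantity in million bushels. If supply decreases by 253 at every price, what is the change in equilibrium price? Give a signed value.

ΔP = 11.5

In direct form, Qs = 780 + 8P.
The market clears where 1022 - 14P = 780 + 8P. Rearranging, 22P = 242, hence P* = 11.
Then Q* = 1022 - 14(11) = 868.
After the shift, supply is Qs = 527 + 8P.
Re-solving, 22P = 495 gives P = 22.5 and Q = 707.
ΔP = 22.5 - 11 = 11.5.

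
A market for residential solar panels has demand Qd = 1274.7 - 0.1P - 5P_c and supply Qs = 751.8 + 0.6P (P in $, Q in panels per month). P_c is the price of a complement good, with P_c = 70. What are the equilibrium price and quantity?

P* = 247, Q* = 900

With P_c = 70, demand is Qd = 924.7 - 0.1P.
The market clears where 924.7 - 0.1P = 751.8 + 0.6P. Rearranging, 0.7P = 172.9, hence P* = 247.
Substitute back: Q* = 924.7 - 0.1(247) = 900.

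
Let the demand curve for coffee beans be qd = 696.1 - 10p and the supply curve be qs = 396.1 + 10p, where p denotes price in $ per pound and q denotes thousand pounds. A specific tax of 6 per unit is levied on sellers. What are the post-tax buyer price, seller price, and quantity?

p_b = 18, p_s = 12, q = 516.1

Sellers keep p_s = p_b - 6 per unit, so supply in terms of the buyer price is qs = 336.1 + 10p_b.
Set qd = qs: 696.1 - 10p_b = 336.1 + 10p_b, so 360 = 20p_b and p_b = 18.
So p_s = 12 and the quantity traded is q = 696.1 - 10(18) = 516.1.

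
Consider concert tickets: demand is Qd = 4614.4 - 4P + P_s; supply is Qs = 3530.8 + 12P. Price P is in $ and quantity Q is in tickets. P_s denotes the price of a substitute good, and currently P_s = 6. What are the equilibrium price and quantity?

With P_s = 6, demand is Qd = 4620.4 - 4P.
The market clears where 4620.4 - 4P = 3530.8 + 12P. Rearranging, 16P = 1089.6, hence P* = 68.1.
Substitute back: Q* = 4620.4 - 4(68.1) = 4348.

P* = 68.1, Q* = 4348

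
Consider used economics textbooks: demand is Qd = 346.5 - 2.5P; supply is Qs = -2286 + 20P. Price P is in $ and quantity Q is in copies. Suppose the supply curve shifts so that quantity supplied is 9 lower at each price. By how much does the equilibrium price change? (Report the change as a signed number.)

ΔP = 0.4

The market clears where 346.5 - 2.5P = -2286 + 20P. Rearranging, 22.5P = 2632.5, hence P* = 117.
From the demand curve, Q* = 346.5 - 2.5(117) = 54.
After the shift, supply is Qs = -2295 + 20P.
Re-solving, 22.5P = 2641.5 gives P = 117.4 and Q = 53.
ΔP = 117.4 - 117 = 0.4.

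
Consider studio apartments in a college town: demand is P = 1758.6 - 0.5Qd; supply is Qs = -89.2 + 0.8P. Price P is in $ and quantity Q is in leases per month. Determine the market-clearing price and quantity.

P* = 1288, Q* = 941.2

In direct form, Qd = 3517.2 - 2P.
Set Qd = Qs: 3517.2 - 2P = -89.2 + 0.8P, so 3606.4 = 2.8P and P* = 1288.
Plugging P* into demand: Q* = 3517.2 - 2(1288) = 941.2.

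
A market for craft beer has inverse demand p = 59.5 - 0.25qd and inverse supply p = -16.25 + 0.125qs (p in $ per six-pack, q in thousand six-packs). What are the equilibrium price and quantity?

Inverting to quantity form: qd = 238 - 4p and qs = 130 + 8p.
Equating demand and supply, 238 - 4p = 130 + 8p gives 12p = 108, so p* = 9.
Then q* = 238 - 4(9) = 202.

p* = 9, q* = 202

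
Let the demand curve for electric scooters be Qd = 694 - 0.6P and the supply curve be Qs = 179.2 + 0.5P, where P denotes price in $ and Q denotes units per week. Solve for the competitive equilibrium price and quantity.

P* = 468, Q* = 413.2

The market clears where 694 - 0.6P = 179.2 + 0.5P. Rearranging, 1.1P = 514.8, hence P* = 468.
Plugging P* into demand: Q* = 694 - 0.6(468) = 413.2.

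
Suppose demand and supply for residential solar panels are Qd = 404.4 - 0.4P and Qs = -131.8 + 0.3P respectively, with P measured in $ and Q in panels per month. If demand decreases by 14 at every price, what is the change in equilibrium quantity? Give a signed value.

ΔQ = -6

Equating demand and supply, 404.4 - 0.4P = -131.8 + 0.3P gives 0.7P = 536.2, so P* = 766.
Plugging P* into demand: Q* = 404.4 - 0.4(766) = 98.
After the shift, demand is Qd = 390.4 - 0.4P.
Re-solving, 0.7P = 522.2 gives P = 746 and Q = 92.
ΔQ = 92 - 98 = -6.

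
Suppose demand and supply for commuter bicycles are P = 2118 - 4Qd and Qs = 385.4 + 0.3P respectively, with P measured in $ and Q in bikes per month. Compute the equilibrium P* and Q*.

Solving each curve for Q: Qd = 529.5 - 0.25P.
At equilibrium Qd = Qs, so 529.5 - 0.25P = 385.4 + 0.3P; collecting terms, 144.1 = 0.55P and P* = 262.
Substitute back: Q* = 529.5 - 0.25(262) = 464.

P* = 262, Q* = 464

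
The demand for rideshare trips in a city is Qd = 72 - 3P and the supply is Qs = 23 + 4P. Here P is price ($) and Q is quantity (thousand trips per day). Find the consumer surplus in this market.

Consumer surplus = 433.5

At equilibrium Qd = Qs, so 72 - 3P = 23 + 4P; collecting terms, 49 = 7P and P* = 7.
Then Q* = 72 - 3(7) = 51.
Demand choke price (Qd = 0): P = 72/3 = 24. Consumer surplus = ½ × (24 - 7) × 51 = 433.5.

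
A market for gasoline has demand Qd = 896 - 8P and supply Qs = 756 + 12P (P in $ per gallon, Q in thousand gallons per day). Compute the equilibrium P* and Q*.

P* = 7, Q* = 840

The market clears where 896 - 8P = 756 + 12P. Rearranging, 20P = 140, hence P* = 7.
From the demand curve, Q* = 896 - 8(7) = 840.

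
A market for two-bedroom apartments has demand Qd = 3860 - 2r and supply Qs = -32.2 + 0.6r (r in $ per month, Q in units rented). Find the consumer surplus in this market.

Consumer surplus = 187489

Set Qd = Qs: 3860 - 2r = -32.2 + 0.6r, so 3892.2 = 2.6r and r* = 1497.
Then Q* = 3860 - 2(1497) = 866.
Demand choke price (Qd = 0): r = 3860/2 = 1930. Consumer surplus = ½ × (1930 - 1497) × 866 = 187489.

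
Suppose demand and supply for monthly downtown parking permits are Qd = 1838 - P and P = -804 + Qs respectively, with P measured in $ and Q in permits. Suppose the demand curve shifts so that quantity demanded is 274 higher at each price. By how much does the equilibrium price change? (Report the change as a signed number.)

In direct form, Qs = 804 + P.
Set Qd = Qs: 1838 - P = 804 + P, so 1034 = 2P and P* = 517.
Plugging P* into demand: Q* = 1838 - 517 = 1321.
After the shift, demand is Qd = 2112 - P.
Re-solving, 2P = 1308 gives P = 654 and Q = 1458.
ΔP = 654 - 517 = 137.

ΔP = 137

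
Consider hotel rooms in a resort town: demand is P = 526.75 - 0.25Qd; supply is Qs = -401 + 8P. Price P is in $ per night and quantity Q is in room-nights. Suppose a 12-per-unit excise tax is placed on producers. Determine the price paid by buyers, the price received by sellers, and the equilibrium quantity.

Solving each curve for Q: Qd = 2107 - 4P.
The tax drives a wedge P_b - P_s = 12. Substituting P_s = P_b - 12 into supply: Qs = -497 + 8P_b.
Equate demand and the shifted supply: 2107 - 4P_b = -497 + 8P_b, giving 12P_b = 2604, so P_b = 217.
So P_s = 205 and the quantity traded is Q = 2107 - 4(217) = 1239.

P_b = 217, P_s = 205, Q = 1239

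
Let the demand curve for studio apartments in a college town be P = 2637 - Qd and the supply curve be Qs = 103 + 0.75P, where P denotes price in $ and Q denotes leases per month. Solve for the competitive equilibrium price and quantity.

P* = 1448, Q* = 1189

Rewriting in direct form: Qd = 2637 - P.
Equating demand and supply, 2637 - P = 103 + 0.75P gives 1.75P = 2534, so P* = 1448.
From the demand curve, Q* = 2637 - 1448 = 1189.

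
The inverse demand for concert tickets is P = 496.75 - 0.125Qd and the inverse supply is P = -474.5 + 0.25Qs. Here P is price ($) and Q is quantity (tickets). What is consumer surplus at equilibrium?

Consumer surplus = 419256.25

Inverting to quantity form: Qd = 3974 - 8P and Qs = 1898 + 4P.
Set Qd = Qs: 3974 - 8P = 1898 + 4P, so 2076 = 12P and P* = 173.
From the demand curve, Q* = 3974 - 8(173) = 2590.
Demand choke price (Qd = 0): P = 3974/8 = 496.75. Consumer surplus = ½ × (496.75 - 173) × 2590 = 419256.25.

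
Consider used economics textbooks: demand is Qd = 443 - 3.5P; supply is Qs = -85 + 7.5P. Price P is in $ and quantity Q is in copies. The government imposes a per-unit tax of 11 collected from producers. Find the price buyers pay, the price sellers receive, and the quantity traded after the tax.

With a tax of 11 on producers, they supply based on the net price P_s = P_b - 11, so Qs = -167.5 + 7.5P_b.
Equate demand and the shifted supply: 443 - 3.5P_b = -167.5 + 7.5P_b, giving 11P_b = 610.5, so P_b = 55.5.
Then P_s = 55.5 - 11 = 44.5 and Q = 443 - 3.5(55.5) = 248.75.

P_b = 55.5, P_s = 44.5, Q = 248.75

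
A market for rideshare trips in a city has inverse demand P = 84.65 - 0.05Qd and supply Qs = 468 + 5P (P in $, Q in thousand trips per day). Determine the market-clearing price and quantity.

Solving each curve for Q: Qd = 1693 - 20P.
The market clears where 1693 - 20P = 468 + 5P. Rearranging, 25P = 1225, hence P* = 49.
Then Q* = 1693 - 20(49) = 713.

P* = 49, Q* = 713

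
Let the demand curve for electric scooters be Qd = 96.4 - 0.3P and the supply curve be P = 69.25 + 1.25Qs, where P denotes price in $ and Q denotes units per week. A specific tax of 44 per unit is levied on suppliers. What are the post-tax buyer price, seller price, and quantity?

P_b = 170, P_s = 126, Q = 45.4

In direct form, Qs = -55.4 + 0.8P.
The tax drives a wedge P_b - P_s = 44. Substituting P_s = P_b - 44 into supply: Qs = -90.6 + 0.8P_b.
Market clearing requires 96.4 - 0.3P_b = -90.6 + 0.8P_b; hence 187 = 1.1P_b and P_b = 170.
So P_s = 126 and the quantity traded is Q = 96.4 - 0.3(170) = 45.4.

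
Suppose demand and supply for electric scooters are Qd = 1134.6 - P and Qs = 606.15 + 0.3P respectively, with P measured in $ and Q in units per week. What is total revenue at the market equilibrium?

Total revenue = 295972.65

At equilibrium Qd = Qs, so 1134.6 - P = 606.15 + 0.3P; collecting terms, 528.45 = 1.3P and P* = 406.5.
Then Q* = 1134.6 - 406.5 = 728.1.
Total revenue = P* × Q* = 406.5 × 728.1 = 295972.65.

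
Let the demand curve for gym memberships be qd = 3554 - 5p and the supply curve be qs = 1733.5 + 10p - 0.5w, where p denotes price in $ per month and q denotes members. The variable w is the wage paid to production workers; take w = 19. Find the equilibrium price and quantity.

p* = 122, q* = 2944

With w = 19, supply is qs = 1724 + 10p.
At equilibrium qd = qs, so 3554 - 5p = 1724 + 10p; collecting terms, 1830 = 15p and p* = 122.
From the demand curve, q* = 3554 - 5(122) = 2944.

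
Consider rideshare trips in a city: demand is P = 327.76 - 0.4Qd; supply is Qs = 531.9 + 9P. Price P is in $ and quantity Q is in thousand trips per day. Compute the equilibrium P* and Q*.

P* = 25, Q* = 756.9

In direct form, Qd = 819.4 - 2.5P.
At equilibrium Qd = Qs, so 819.4 - 2.5P = 531.9 + 9P; collecting terms, 287.5 = 11.5P and P* = 25.
From the demand curve, Q* = 819.4 - 2.5(25) = 756.9.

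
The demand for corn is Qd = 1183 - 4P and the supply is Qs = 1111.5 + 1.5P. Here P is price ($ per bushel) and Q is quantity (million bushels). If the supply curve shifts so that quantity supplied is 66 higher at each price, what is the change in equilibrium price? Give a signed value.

Set Qd = Qs: 1183 - 4P = 1111.5 + 1.5P, so 71.5 = 5.5P and P* = 13.
Plugging P* into demand: Q* = 1183 - 4(13) = 1131.
After the shift, supply is Qs = 1177.5 + 1.5P.
New equilibrium: 5.5 = 5.5P, so P = 1 and Q = 1179.
ΔP = 1 - 13 = -12.

ΔP = -12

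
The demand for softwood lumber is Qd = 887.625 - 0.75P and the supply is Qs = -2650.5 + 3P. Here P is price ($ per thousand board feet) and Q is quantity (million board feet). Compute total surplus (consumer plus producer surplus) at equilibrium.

Total surplus = 27000

At equilibrium Qd = Qs, so 887.625 - 0.75P = -2650.5 + 3P; collecting terms, 3538.125 = 3.75P and P* = 943.5.
Substitute back: Q* = 887.625 - 0.75(943.5) = 180.
Demand choke price = 1183.5; supply choke price = 883.5. CS = ½(1183.5 - 943.5)(180) = 21600; PS = ½(943.5 - 883.5)(180) = 5400. Total surplus = 27000.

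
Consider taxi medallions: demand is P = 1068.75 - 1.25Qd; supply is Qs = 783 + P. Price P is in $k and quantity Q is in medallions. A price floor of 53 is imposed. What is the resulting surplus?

In direct form, Qd = 855 - 0.8P.
Evaluating both curves at the floor price 53 gives Qd = 812.6, Qs = 836.
Surplus = Qs - Qd = 836 - 812.6 = 23.4.

Surplus = 23.4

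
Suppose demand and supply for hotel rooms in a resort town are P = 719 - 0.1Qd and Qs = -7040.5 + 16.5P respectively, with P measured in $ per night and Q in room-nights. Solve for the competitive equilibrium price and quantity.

P* = 537, Q* = 1820

Inverting to quantity form: Qd = 7190 - 10P.
At equilibrium Qd = Qs, so 7190 - 10P = -7040.5 + 16.5P; collecting terms, 14230.5 = 26.5P and P* = 537.
Substitute back: Q* = 7190 - 10(537) = 1820.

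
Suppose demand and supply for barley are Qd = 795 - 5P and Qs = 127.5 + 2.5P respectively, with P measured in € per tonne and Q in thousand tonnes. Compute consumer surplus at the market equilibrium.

Consumer surplus = 12250

Equating demand and supply, 795 - 5P = 127.5 + 2.5P gives 7.5P = 667.5, so P* = 89.
Substitute back: Q* = 795 - 5(89) = 350.
Demand choke price (Qd = 0): P = 795/5 = 159. Consumer surplus = ½ × (159 - 89) × 350 = 12250.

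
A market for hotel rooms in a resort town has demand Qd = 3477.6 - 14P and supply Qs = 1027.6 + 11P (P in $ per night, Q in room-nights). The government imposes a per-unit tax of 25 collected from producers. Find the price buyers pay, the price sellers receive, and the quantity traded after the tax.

P_b = 109, P_s = 84, Q = 1951.6

The tax drives a wedge P_b - P_s = 25. Substituting P_s = P_b - 25 into supply: Qs = 752.6 + 11P_b.
Market clearing requires 3477.6 - 14P_b = 752.6 + 11P_b; hence 2725 = 25P_b and P_b = 109.
Then P_s = 109 - 25 = 84 and Q = 3477.6 - 14(109) = 1951.6.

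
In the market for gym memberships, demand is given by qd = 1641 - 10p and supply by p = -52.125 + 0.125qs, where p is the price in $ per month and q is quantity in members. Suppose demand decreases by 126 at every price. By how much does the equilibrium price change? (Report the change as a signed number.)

Δp = -7

Inverting to quantity form: qs = 417 + 8p.
At equilibrium qd = qs, so 1641 - 10p = 417 + 8p; collecting terms, 1224 = 18p and p* = 68.
Substitute back: q* = 1641 - 10(68) = 961.
After the shift, demand is qd = 1515 - 10p.
Re-solving, 18p = 1098 gives p = 61 and q = 905.
Δp = 61 - 68 = -7.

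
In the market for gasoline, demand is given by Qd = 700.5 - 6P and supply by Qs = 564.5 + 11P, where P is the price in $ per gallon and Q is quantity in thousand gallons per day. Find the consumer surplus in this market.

Set Qd = Qs: 700.5 - 6P = 564.5 + 11P, so 136 = 17P and P* = 8.
From the demand curve, Q* = 700.5 - 6(8) = 652.5.
Demand choke price (Qd = 0): P = 700.5/6 = 116.75. Consumer surplus = ½ × (116.75 - 8) × 652.5 = 35479.6875.

Consumer surplus = 35479.6875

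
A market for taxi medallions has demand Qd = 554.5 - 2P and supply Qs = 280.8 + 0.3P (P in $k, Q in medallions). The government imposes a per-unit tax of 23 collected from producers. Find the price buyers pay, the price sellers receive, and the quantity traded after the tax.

Producers keep P_s = P_b - 23 per unit, so supply in terms of the buyer price is Qs = 273.9 + 0.3P_b.
Market clearing requires 554.5 - 2P_b = 273.9 + 0.3P_b; hence 280.6 = 2.3P_b and P_b = 122.
Then P_s = 122 - 23 = 99 and Q = 554.5 - 2(122) = 310.5.

P_b = 122, P_s = 99, Q = 310.5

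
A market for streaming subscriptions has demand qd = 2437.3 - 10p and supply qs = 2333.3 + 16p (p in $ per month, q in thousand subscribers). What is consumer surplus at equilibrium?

Consumer surplus = 287352.3645

Set qd = qs: 2437.3 - 10p = 2333.3 + 16p, so 104 = 26p and p* = 4.
Substitute back: q* = 2437.3 - 10(4) = 2397.3.
Demand choke price (qd = 0): p = 2437.3/10 = 243.73. Consumer surplus = ½ × (243.73 - 4) × 2397.3 = 287352.3645.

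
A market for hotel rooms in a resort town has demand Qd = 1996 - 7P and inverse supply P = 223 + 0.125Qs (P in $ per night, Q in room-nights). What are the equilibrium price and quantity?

Rewriting in direct form: Qs = -1784 + 8P.
At equilibrium Qd = Qs, so 1996 - 7P = -1784 + 8P; collecting terms, 3780 = 15P and P* = 252.
From the demand curve, Q* = 1996 - 7(252) = 232.

P* = 252, Q* = 232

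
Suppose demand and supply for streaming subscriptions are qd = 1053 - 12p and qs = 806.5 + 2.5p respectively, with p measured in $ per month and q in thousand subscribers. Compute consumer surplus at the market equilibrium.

Consumer surplus = 30033.375

Equating demand and supply, 1053 - 12p = 806.5 + 2.5p gives 14.5p = 246.5, so p* = 17.
Plugging p* into demand: q* = 1053 - 12(17) = 849.
Demand choke price (qd = 0): p = 1053/12 = 87.75. Consumer surplus = ½ × (87.75 - 17) × 849 = 30033.375.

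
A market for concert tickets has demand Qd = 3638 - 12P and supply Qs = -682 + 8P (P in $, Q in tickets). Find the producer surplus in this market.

At equilibrium Qd = Qs, so 3638 - 12P = -682 + 8P; collecting terms, 4320 = 20P and P* = 216.
Substitute back: Q* = 3638 - 12(216) = 1046.
Supply choke price (Qs = 0): P = 85.25. Producer surplus = ½ × (216 - 85.25) × 1046 = 68382.25.

Producer surplus = 68382.25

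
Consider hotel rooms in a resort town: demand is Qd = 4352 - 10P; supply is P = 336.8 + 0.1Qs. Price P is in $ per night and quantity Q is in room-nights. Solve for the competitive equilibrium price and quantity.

Solving each curve for Q: Qs = -3368 + 10P.
The market clears where 4352 - 10P = -3368 + 10P. Rearranging, 20P = 7720, hence P* = 386.
Then Q* = 4352 - 10(386) = 492.

P* = 386, Q* = 492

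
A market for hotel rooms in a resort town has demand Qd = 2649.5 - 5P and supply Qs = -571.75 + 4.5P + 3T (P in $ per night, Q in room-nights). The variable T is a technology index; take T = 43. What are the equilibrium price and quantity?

With T = 43, supply is Qs = -442.75 + 4.5P.
The market clears where 2649.5 - 5P = -442.75 + 4.5P. Rearranging, 9.5P = 3092.25, hence P* = 325.5.
From the demand curve, Q* = 2649.5 - 5(325.5) = 1022.

P* = 325.5, Q* = 1022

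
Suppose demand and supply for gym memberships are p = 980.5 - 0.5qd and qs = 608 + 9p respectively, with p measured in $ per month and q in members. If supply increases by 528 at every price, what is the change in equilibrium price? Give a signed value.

Inverting to quantity form: qd = 1961 - 2p.
Equating demand and supply, 1961 - 2p = 608 + 9p gives 11p = 1353, so p* = 123.
From the demand curve, q* = 1961 - 2(123) = 1715.
After the shift, supply is qs = 1136 + 9p.
Re-solving, 11p = 825 gives p = 75 and q = 1811.
Δp = 75 - 123 = -48.

Δp = -48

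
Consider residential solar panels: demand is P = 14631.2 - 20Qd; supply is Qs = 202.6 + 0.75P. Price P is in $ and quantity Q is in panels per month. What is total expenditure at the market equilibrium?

Solving each curve for Q: Qd = 731.56 - 0.05P.
At equilibrium Qd = Qs, so 731.56 - 0.05P = 202.6 + 0.75P; collecting terms, 528.96 = 0.8P and P* = 661.2.
Substitute back: Q* = 731.56 - 0.05(661.2) = 698.5.
Total expenditure = P* × Q* = 661.2 × 698.5 = 461848.2.

Total expenditure = 461848.2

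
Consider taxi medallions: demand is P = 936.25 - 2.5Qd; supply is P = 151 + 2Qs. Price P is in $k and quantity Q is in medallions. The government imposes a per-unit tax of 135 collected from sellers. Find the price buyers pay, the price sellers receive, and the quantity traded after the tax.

P_b = 575, P_s = 440, Q = 144.5

Solving each curve for Q: Qd = 374.5 - 0.4P and Qs = -75.5 + 0.5P.
With a tax of 135 on sellers, they supply based on the net price P_s = P_b - 135, so Qs = -143 + 0.5P_b.
Market clearing requires 374.5 - 0.4P_b = -143 + 0.5P_b; hence 517.5 = 0.9P_b and P_b = 575.
So P_s = 440 and the quantity traded is Q = 374.5 - 0.4(575) = 144.5.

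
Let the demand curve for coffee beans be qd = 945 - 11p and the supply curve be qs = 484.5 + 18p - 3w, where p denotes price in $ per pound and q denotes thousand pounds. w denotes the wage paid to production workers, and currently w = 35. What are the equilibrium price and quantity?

With w = 35, supply is qs = 379.5 + 18p.
Equating demand and supply, 945 - 11p = 379.5 + 18p gives 29p = 565.5, so p* = 19.5.
Substitute back: q* = 945 - 11(19.5) = 730.5.

p* = 19.5, q* = 730.5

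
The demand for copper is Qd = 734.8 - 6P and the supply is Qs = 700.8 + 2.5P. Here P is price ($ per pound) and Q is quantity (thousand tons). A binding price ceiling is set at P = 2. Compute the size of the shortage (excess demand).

Evaluating both curves at the ceiling price 2 gives Qd = 722.8, Qs = 705.8.
Shortage = Qd - Qs = 722.8 - 705.8 = 17.

Shortage = 17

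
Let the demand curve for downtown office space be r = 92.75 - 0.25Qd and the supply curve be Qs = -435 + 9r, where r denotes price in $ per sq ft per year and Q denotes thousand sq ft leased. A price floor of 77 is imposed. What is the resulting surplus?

Surplus = 195

Inverting to quantity form: Qd = 371 - 4r.
With r fixed at 77, quantity demanded is 63 and quantity supplied is 258.
Surplus = Qs - Qd = 258 - 63 = 195.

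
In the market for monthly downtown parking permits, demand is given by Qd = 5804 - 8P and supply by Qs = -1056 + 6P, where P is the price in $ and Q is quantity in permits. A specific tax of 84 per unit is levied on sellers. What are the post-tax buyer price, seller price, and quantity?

P_b = 526, P_s = 442, Q = 1596

Sellers keep P_s = P_b - 84 per unit, so supply in terms of the buyer price is Qs = -1560 + 6P_b.
Set Qd = Qs: 5804 - 8P_b = -1560 + 6P_b, so 7364 = 14P_b and P_b = 526.
Then P_s = 526 - 84 = 442 and Q = 5804 - 8(526) = 1596.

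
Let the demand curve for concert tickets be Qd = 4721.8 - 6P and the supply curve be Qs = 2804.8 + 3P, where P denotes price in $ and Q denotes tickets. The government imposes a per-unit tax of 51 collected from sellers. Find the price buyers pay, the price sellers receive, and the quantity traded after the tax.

The tax drives a wedge P_b - P_s = 51. Substituting P_s = P_b - 51 into supply: Qs = 2651.8 + 3P_b.
Equate demand and the shifted supply: 4721.8 - 6P_b = 2651.8 + 3P_b, giving 9P_b = 2070, so P_b = 230.
So P_s = 179 and the quantity traded is Q = 4721.8 - 6(230) = 3341.8.

P_b = 230, P_s = 179, Q = 3341.8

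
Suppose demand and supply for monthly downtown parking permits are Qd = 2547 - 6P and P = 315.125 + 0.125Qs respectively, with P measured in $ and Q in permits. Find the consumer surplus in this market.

Consumer surplus = 11718.75

Solving each curve for Q: Qs = -2521 + 8P.
The market clears where 2547 - 6P = -2521 + 8P. Rearranging, 14P = 5068, hence P* = 362.
Plugging P* into demand: Q* = 2547 - 6(362) = 375.
Demand choke price (Qd = 0): P = 2547/6 = 424.5. Consumer surplus = ½ × (424.5 - 362) × 375 = 11718.75.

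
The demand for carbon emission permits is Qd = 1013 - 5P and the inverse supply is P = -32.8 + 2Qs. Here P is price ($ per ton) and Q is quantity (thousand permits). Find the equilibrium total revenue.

Total revenue = 19388.4

Rewriting in direct form: Qs = 16.4 + 0.5P.
Equating demand and supply, 1013 - 5P = 16.4 + 0.5P gives 5.5P = 996.6, so P* = 181.2.
Plugging P* into demand: Q* = 1013 - 5(181.2) = 107.
Total revenue = P* × Q* = 181.2 × 107 = 19388.4.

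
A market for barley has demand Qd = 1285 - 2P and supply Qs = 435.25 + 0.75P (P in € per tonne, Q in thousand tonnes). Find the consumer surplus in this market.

Equating demand and supply, 1285 - 2P = 435.25 + 0.75P gives 2.75P = 849.75, so P* = 309.
Substitute back: Q* = 1285 - 2(309) = 667.
Demand choke price (Qd = 0): P = 1285/2 = 642.5. Consumer surplus = ½ × (642.5 - 309) × 667 = 111222.25.

Consumer surplus = 111222.25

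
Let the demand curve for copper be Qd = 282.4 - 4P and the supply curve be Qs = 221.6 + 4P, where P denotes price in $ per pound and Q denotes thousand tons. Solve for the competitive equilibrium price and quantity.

P* = 7.6, Q* = 252

At equilibrium Qd = Qs, so 282.4 - 4P = 221.6 + 4P; collecting terms, 60.8 = 8P and P* = 7.6.
Substitute back: Q* = 282.4 - 4(7.6) = 252.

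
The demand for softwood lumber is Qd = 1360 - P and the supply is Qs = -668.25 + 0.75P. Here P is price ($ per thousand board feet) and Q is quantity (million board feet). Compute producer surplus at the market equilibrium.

Producer surplus = 26934

The market clears where 1360 - P = -668.25 + 0.75P. Rearranging, 1.75P = 2028.25, hence P* = 1159.
From the demand curve, Q* = 1360 - 1159 = 201.
Supply choke price (Qs = 0): P = 891. Producer surplus = ½ × (1159 - 891) × 201 = 26934.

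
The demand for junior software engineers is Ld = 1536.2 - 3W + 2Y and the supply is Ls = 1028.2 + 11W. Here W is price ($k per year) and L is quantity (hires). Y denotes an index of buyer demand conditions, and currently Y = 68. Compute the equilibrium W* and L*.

With Y = 68, demand is Ld = 1672.2 - 3W.
Equating demand and supply, 1672.2 - 3W = 1028.2 + 11W gives 14W = 644, so W* = 46.
Plugging W* into demand: L* = 1672.2 - 3(46) = 1534.2.

W* = 46, L* = 1534.2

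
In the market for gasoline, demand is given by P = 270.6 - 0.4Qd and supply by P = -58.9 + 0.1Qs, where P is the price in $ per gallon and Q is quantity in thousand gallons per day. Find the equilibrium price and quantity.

Rewriting in direct form: Qd = 676.5 - 2.5P and Qs = 589 + 10P.
The market clears where 676.5 - 2.5P = 589 + 10P. Rearranging, 12.5P = 87.5, hence P* = 7.
Substitute back: Q* = 676.5 - 2.5(7) = 659.

P* = 7, Q* = 659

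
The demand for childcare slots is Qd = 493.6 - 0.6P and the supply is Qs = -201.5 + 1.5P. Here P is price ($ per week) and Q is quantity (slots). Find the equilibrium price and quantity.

The market clears where 493.6 - 0.6P = -201.5 + 1.5P. Rearranging, 2.1P = 695.1, hence P* = 331.
From the demand curve, Q* = 493.6 - 0.6(331) = 295.

P* = 331, Q* = 295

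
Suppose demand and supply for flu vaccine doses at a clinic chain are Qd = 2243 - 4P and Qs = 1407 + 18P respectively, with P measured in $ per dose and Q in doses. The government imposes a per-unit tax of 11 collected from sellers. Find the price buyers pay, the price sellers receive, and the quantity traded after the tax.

P_b = 47, P_s = 36, Q = 2055

With a tax of 11 on sellers, they supply based on the net price P_s = P_b - 11, so Qs = 1209 + 18P_b.
Equate demand and the shifted supply: 2243 - 4P_b = 1209 + 18P_b, giving 22P_b = 1034, so P_b = 47.
Then P_s = 47 - 11 = 36 and Q = 2243 - 4(47) = 2055.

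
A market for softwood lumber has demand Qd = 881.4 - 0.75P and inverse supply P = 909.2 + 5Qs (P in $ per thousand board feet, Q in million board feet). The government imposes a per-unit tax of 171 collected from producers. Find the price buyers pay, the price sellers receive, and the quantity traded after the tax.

In direct form, Qs = -181.84 + 0.2P.
With a tax of 171 on producers, they supply based on the net price P_s = P_b - 171, so Qs = -216.04 + 0.2P_b.
Market clearing requires 881.4 - 0.75P_b = -216.04 + 0.2P_b; hence 1097.44 = 0.95P_b and P_b = 1155.2.
Then P_s = 1155.2 - 171 = 984.2 and Q = 881.4 - 0.75(1155.2) = 15.

P_b = 1155.2, P_s = 984.2, Q = 15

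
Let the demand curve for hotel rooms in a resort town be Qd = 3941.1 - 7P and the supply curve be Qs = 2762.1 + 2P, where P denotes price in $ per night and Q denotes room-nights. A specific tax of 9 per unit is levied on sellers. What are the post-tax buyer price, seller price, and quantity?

Sellers keep P_s = P_b - 9 per unit, so supply in terms of the buyer price is Qs = 2744.1 + 2P_b.
Market clearing requires 3941.1 - 7P_b = 2744.1 + 2P_b; hence 1197 = 9P_b and P_b = 133.
Then P_s = 133 - 9 = 124 and Q = 3941.1 - 7(133) = 3010.1.

P_b = 133, P_s = 124, Q = 3010.1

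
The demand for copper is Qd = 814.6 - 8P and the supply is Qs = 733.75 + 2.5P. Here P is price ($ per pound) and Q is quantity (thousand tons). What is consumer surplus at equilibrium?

Consumer surplus = 35438.0625

Set Qd = Qs: 814.6 - 8P = 733.75 + 2.5P, so 80.85 = 10.5P and P* = 7.7.
Plugging P* into demand: Q* = 814.6 - 8(7.7) = 753.
Demand choke price (Qd = 0): P = 814.6/8 = 101.825. Consumer surplus = ½ × (101.825 - 7.7) × 753 = 35438.0625.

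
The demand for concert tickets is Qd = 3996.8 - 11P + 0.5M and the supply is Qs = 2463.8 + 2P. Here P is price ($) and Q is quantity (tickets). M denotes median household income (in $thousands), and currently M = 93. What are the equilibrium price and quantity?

P* = 121.5, Q* = 2706.8

With M = 93, demand is Qd = 4043.3 - 11P.
The market clears where 4043.3 - 11P = 2463.8 + 2P. Rearranging, 13P = 1579.5, hence P* = 121.5.
Then Q* = 4043.3 - 11(121.5) = 2706.8.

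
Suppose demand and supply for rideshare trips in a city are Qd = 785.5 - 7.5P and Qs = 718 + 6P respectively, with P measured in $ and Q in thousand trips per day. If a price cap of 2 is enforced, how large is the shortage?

Evaluating both curves at the ceiling price 2 gives Qd = 770.5, Qs = 730.
Shortage = Qd - Qs = 770.5 - 730 = 40.5.

Shortage = 40.5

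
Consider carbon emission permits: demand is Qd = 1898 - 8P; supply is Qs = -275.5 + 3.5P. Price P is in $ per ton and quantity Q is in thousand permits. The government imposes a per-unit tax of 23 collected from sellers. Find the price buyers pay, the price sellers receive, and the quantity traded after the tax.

The tax drives a wedge P_b - P_s = 23. Substituting P_s = P_b - 23 into supply: Qs = -356 + 3.5P_b.
Set Qd = Qs: 1898 - 8P_b = -356 + 3.5P_b, so 2254 = 11.5P_b and P_b = 196.
So P_s = 173 and the quantity traded is Q = 1898 - 8(196) = 330.

P_b = 196, P_s = 173, Q = 330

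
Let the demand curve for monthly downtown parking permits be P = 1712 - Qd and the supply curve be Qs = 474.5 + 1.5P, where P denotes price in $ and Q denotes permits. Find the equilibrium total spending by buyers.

Solving each curve for Q: Qd = 1712 - P.
At equilibrium Qd = Qs, so 1712 - P = 474.5 + 1.5P; collecting terms, 1237.5 = 2.5P and P* = 495.
Plugging P* into demand: Q* = 1712 - 495 = 1217.
Total spending by buyers = P* × Q* = 495 × 1217 = 602415.

Total spending by buyers = 602415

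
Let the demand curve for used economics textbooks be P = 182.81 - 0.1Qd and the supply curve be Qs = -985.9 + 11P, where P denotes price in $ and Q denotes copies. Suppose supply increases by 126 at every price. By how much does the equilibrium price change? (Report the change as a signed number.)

ΔP = -6

In direct form, Qd = 1828.1 - 10P.
The market clears where 1828.1 - 10P = -985.9 + 11P. Rearranging, 21P = 2814, hence P* = 134.
From the demand curve, Q* = 1828.1 - 10(134) = 488.1.
After the shift, supply is Qs = -859.9 + 11P.
The new intersection has 2688 = 21P, i.e. P = 128, Q = 548.1.
ΔP = 128 - 134 = -6.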